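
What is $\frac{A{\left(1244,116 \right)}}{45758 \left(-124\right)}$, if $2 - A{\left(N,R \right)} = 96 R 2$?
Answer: $\frac{11135}{2836996} \approx 0.0039249$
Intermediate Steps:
$A{\left(N,R \right)} = 2 - 192 R$ ($A{\left(N,R \right)} = 2 - 96 R 2 = 2 - 192 R$)
$\frac{A{\left(1244,116 \right)}}{45758 \left(-124\right)} = \frac{2 - 22272}{45758 \left(-124\right)} = \frac{2 - 22272}{-5673992} = \left(-22270\right) \left(- \frac{1}{5673992}\right) = \frac{11135}{2836996}$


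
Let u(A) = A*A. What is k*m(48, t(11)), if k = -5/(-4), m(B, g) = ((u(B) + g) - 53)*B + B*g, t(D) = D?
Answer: 136380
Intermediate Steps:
u(A) = A²
m(B, g) = B*g + B*(-53 + g + B²) (m(B, g) = ((B² + g) - 53)*B + B*g = ((g + B²) - 53)*B + B*g = (-53 + g + B²)*B + B*g = B*(-53 + g + B²) + B*g = B*g + B*(-53 + g + B²))
k = 5/4 (k = -5*(-¼) = 5/4 ≈ 1.2500)
k*m(48, t(11)) = 5*(48*(-53 + 48² + 2*11))/4 = 5*(48*(-53 + 2304 + 22))/4 = 5*(48*2273)/4 = (5/4)*109104 = 136380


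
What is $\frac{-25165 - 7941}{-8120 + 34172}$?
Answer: $- \frac{16553}{13026} \approx -1.2708$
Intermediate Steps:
$\frac{-25165 - 7941}{-8120 + 34172} = - \frac{33106}{26052} = \left(-33106\right) \frac{1}{26052} = - \frac{16553}{13026}$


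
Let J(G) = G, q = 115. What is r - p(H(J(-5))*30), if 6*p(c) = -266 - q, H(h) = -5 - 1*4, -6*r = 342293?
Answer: -170956/3 ≈ -56985.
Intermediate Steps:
r = -342293/6 (r = -⅙*342293 = -342293/6 ≈ -57049.)
H(h) = -9 (H(h) = -5 - 4 = -9)
p(c) = -127/2 (p(c) = (-266 - 1*115)/6 = (-266 - 115)/6 = (⅙)*(-381) = -127/2)
r - p(H(J(-5))*30) = -342293/6 - 1*(-127/2) = -342293/6 + 127/2 = -170956/3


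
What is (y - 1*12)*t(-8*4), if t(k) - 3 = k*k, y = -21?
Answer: -33891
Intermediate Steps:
t(k) = 3 + k**2 (t(k) = 3 + k*k = 3 + k**2)
(y - 1*12)*t(-8*4) = (-21 - 1*12)*(3 + (-8*4)**2) = (-21 - 12)*(3 + (-32)**2) = -33*(3 + 1024) = -33*1027 = -33891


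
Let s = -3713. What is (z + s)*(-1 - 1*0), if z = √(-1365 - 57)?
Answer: 3713 - 3*I*√158 ≈ 3713.0 - 37.709*I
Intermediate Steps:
z = 3*I*√158 (z = √(-1422) = 3*I*√158 ≈ 37.709*I)
(z + s)*(-1 - 1*0) = (3*I*√158 - 3713)*(-1 - 1*0) = (-3713 + 3*I*√158)*(-1 + 0) = (-3713 + 3*I*√158)*(-1) = 3713 - 3*I*√158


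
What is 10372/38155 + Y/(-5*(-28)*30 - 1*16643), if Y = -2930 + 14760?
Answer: -322314854/474762665 ≈ -0.67890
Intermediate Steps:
Y = 11830
10372/38155 + Y/(-5*(-28)*30 - 1*16643) = 10372/38155 + 11830/(-5*(-28)*30 - 1*16643) = 10372*(1/38155) + 11830/(140*30 - 16643) = 10372/38155 + 11830/(4200 - 16643) = 10372/38155 + 11830/(-12443) = 10372/38155 + 11830*(-1/12443) = 10372/38155 - 11830/12443 = -322314854/474762665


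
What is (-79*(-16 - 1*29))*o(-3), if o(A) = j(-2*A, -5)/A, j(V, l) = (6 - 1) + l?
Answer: 0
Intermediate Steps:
j(V, l) = 5 + l
o(A) = 0 (o(A) = (5 - 5)/A = 0/A = 0)
(-79*(-16 - 1*29))*o(-3) = -79*(-16 - 1*29)*0 = -79*(-16 - 29)*0 = -79*(-45)*0 = 3555*0 = 0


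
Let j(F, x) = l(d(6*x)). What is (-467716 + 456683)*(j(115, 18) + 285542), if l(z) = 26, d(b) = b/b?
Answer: -3150671744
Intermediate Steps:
d(b) = 1
j(F, x) = 26
(-467716 + 456683)*(j(115, 18) + 285542) = (-467716 + 456683)*(26 + 285542) = -11033*285568 = -3150671744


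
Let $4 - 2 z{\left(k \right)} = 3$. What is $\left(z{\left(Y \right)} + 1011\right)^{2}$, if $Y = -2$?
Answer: $\frac{4092529}{4} \approx 1.0231 \cdot 10^{6}$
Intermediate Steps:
$z{\left(k \right)} = \frac{1}{2}$ ($z{\left(k \right)} = 2 - \frac{3}{2} = \frac{1}{2}$)
$\left(z{\left(Y \right)} + 1011\right)^{2} = \left(\frac{1}{2} + 1011\right)^{2} = \left(\frac{2023}{2}\right)^{2} = \frac{4092529}{4}$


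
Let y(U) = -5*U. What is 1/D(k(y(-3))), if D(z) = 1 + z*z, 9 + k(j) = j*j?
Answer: 1/46657 ≈ 2.1433e-5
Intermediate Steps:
k(j) = -9 + j**2 (k(j) = -9 + j*j = -9 + j**2)
D(z) = 1 + z**2
1/D(k(y(-3))) = 1/(1 + (-9 + (-5*(-3))**2)**2) = 1/(1 + (-9 + 15**2)**2) = 1/(1 + (-9 + 225)**2) = 1/(1 + 216**2) = 1/(1 + 46656) = 1/46657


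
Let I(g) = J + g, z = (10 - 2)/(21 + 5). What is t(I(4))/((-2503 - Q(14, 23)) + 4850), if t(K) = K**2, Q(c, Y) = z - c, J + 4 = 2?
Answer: 52/30689 ≈ 0.0016944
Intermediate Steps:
J = -2 (J = -4 + 2 = -2)
z = 4/13 (z = 8/26 = 8*(1/26) = 4/13 ≈ 0.30769)
Q(c, Y) = 4/13 - c
I(g) = -2 + g
t(I(4))/((-2503 - Q(14, 23)) + 4850) = (-2 + 4)**2/((-2503 - (4/13 - 1*14)) + 4850) = 2**2/((-2503 - (4/13 - 14)) + 4850) = 4/((-2503 - 1*(-178/13)) + 4850) = 4/((-2503 + 178/13) + 4850) = 4/(-32361/13 + 4850) = 4/(30689/13) = 4*(13/30689) = 52/30689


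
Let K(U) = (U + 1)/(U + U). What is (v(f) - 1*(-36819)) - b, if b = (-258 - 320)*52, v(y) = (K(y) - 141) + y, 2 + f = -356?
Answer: 47525573/716 ≈ 66377.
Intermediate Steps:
f = -358 (f = -2 - 356 = -358)
K(U) = (1 + U)/(2*U) (K(U) = (1 + U)/((2*U)) = (1 + U)*(1/(2*U)) = (1 + U)/(2*U))
v(y) = -141 + y + (1 + y)/(2*y) (v(y) = ((1 + y)/(2*y) - 141) + y = (-141 + (1 + y)/(2*y)) + y = -141 + y + (1 + y)/(2*y))
b = -30056 (b = -578*52 = -30056)
(v(f) - 1*(-36819)) - b = ((-281/2 - 358 + (1/2)/(-358)) - 1*(-36819)) - 1*(-30056) = ((-281/2 - 358 + (1/2)*(-1/358)) + 36819) + 30056 = ((-281/2 - 358 - 1/716) + 36819) + 30056 = (-356927/716 + 36819) + 30056 = 26005477/716 + 30056 = 47525573/716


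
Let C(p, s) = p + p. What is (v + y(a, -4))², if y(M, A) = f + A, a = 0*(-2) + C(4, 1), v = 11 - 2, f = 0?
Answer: 25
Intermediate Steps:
C(p, s) = 2*p
v = 9
a = 8 (a = 0*(-2) + 2*4 = 0 + 8 = 8)
y(M, A) = A (y(M, A) = 0 + A = A)
(v + y(a, -4))² = (9 - 4)² = 5² = 25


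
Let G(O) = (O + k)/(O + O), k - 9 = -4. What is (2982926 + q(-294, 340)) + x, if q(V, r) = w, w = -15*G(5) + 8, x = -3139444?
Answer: -156525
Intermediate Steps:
k = 5 (k = 9 - 4 = 5)
G(O) = (5 + O)/(2*O) (G(O) = (O + 5)/(O + O) = (5 + O)/((2*O)) = (5 + O)*(1/(2*O)) = (5 + O)/(2*O))
w = -7 (w = -15*(5 + 5)/(2*5) + 8 = -15*10/(2*5) + 8 = -15*1 + 8 = -15 + 8 = -7)
q(V, r) = -7
(2982926 + q(-294, 340)) + x = (2982926 - 7) - 3139444 = 2982919 - 3139444 = -156525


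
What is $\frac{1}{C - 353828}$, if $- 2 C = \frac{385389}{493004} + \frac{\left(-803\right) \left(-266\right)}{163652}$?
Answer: $- \frac{40340545304}{14273656557410967} \approx -2.8262 \cdot 10^{-6}$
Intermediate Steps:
$C = - \frac{42093587255}{40340545304}$ ($C = - \frac{\frac{385389}{493004} + \frac{\left(-803\right) \left(-266\right)}{163652}}{2} = - \frac{385389 \cdot \frac{1}{493004} + 213598 \cdot \frac{1}{163652}}{2} = - \frac{\frac{385389}{493004} + \frac{106799}{81826}}{2} = \left(- \frac{1}{2}\right) \frac{42093587255}{20170272652} = - \frac{42093587255}{40340545304} \approx -1.0435$)
$\frac{1}{C - 353828} = \frac{1}{- \frac{42093587255}{40340545304} - 353828} = \frac{1}{- \frac{14273656557410967}{40340545304}} = - \frac{40340545304}{14273656557410967}$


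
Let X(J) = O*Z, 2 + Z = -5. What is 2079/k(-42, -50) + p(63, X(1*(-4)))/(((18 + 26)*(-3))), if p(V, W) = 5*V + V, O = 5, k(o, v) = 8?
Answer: 22617/88 ≈ 257.01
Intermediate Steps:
Z = -7 (Z = -2 - 5 = -7)
X(J) = -35 (X(J) = 5*(-7) = -35)
p(V, W) = 6*V
2079/k(-42, -50) + p(63, X(1*(-4)))/(((18 + 26)*(-3))) = 2079/8 + (6*63)/(((18 + 26)*(-3))) = 2079*(⅛) + 378/((44*(-3))) = 2079/8 + 378/(-132) = 2079/8 + 378*(-1/132) = 2079/8 - 63/22 = 22617/88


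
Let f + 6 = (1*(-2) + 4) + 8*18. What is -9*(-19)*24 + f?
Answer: 4244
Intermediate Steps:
f = 140 (f = -6 + ((1*(-2) + 4) + 8*18) = -6 + ((-2 + 4) + 144) = -6 + (2 + 144) = -6 + 146 = 140)
-9*(-19)*24 + f = -9*(-19)*24 + 140 = 171*24 + 140 = 4104 + 140 = 4244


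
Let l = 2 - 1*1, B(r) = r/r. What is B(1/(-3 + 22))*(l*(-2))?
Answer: -2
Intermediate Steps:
B(r) = 1
l = 1 (l = 2 - 1 = 1)
B(1/(-3 + 22))*(l*(-2)) = 1*(1*(-2)) = 1*(-2) = -2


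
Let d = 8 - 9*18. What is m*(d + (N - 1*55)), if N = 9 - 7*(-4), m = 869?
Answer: -149468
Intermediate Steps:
N = 37 (N = 9 + 28 = 37)
d = -154 (d = 8 - 162 = -154)
m*(d + (N - 1*55)) = 869*(-154 + (37 - 1*55)) = 869*(-154 + (37 - 55)) = 869*(-154 - 18) = 869*(-172) = -149468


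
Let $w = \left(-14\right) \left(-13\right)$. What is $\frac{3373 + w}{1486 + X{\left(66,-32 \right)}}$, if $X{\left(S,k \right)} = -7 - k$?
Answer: $\frac{3555}{1511} \approx 2.3527$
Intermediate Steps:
$w = 182$
$\frac{3373 + w}{1486 + X{\left(66,-32 \right)}} = \frac{3373 + 182}{1486 - -25} = \frac{3555}{1486 + \left(-7 + 32\right)} = \frac{3555}{1486 + 25} = \frac{3555}{1511}$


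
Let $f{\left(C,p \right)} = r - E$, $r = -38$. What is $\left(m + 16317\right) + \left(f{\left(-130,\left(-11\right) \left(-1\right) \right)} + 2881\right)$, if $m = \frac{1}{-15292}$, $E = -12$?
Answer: $\frac{293178223}{15292} \approx 19172.0$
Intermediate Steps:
$f{\left(C,p \right)} = -26$ ($f{\left(C,p \right)} = -38 - -12 = -38 + 12 = -26$)
$m = - \frac{1}{15292} \approx -6.5394 \cdot 10^{-5}$
$\left(m + 16317\right) + \left(f{\left(-130,\left(-11\right) \left(-1\right) \right)} + 2881\right) = \left(- \frac{1}{15292} + 16317\right) + \left(-26 + 2881\right) = \frac{249519563}{15292} + 2855 = \frac{293178223}{15292}$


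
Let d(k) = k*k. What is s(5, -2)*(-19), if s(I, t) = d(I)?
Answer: -475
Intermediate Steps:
d(k) = k**2
s(I, t) = I**2
s(5, -2)*(-19) = 5**2*(-19) = 25*(-19) = -475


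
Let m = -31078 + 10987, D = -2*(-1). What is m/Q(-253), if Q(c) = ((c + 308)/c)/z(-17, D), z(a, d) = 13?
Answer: 6007209/5 ≈ 1.2014e+6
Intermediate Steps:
D = 2
Q(c) = (308 + c)/(13*c) (Q(c) = ((c + 308)/c)/13 = ((308 + c)/c)*(1/13) = (308 + c)/(13*c))
m = -20091
m/Q(-253) = -20091*(-3289/(308 - 253)) = -20091/((1/13)*(-1/253)*55) = -20091/(-5/299) = -20091*(-299/5) = 6007209/5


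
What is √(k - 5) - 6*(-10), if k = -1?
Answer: 60 + I*√6 ≈ 60.0 + 2.4495*I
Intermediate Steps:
√(k - 5) - 6*(-10) = √(-1 - 5) - 6*(-10) = √(-6) + 60 = I*√6 + 60 = 60 + I*√6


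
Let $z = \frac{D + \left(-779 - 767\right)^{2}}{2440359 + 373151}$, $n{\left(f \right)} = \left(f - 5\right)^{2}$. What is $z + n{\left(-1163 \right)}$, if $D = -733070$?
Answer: $\frac{1919129761643}{1406755} \approx 1.3642 \cdot 10^{6}$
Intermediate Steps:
$n{\left(f \right)} = \left(-5 + f\right)^{2}$
$z = \frac{828523}{1406755}$ ($z = \frac{-733070 + \left(-779 - 767\right)^{2}}{2440359 + 373151} = \frac{-733070 + \left(-1546\right)^{2}}{2813510} = \left(-733070 + 2390116\right) \frac{1}{2813510} = 1657046 \cdot \frac{1}{2813510} = \frac{828523}{1406755} \approx 0.58896$)
$z + n{\left(-1163 \right)} = \frac{828523}{1406755} + \left(-5 - 1163\right)^{2} = \frac{828523}{1406755} + \left(-1168\right)^{2} = \frac{828523}{1406755} + 1364224 = \frac{1919129761643}{1406755}$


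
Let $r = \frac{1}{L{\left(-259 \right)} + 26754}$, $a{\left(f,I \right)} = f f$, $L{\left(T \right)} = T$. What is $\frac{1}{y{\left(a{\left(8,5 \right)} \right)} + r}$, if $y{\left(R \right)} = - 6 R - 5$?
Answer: $- \frac{26495}{10306554} \approx -0.0025707$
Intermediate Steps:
$a{\left(f,I \right)} = f^{2}$
$r = \frac{1}{26495}$ ($r = \frac{1}{-259 + 26754} = \frac{1}{26495} \approx 3.7743 \cdot 10^{-5}$)
$y{\left(R \right)} = -5 - 6 R$
$\frac{1}{y{\left(a{\left(8,5 \right)} \right)} + r} = \frac{1}{\left(-5 - 6 \cdot 8^{2}\right) + \frac{1}{26495}} = \frac{1}{\left(-5 - 384\right) + \frac{1}{26495}} = \frac{1}{-389 + \frac{1}{26495}} = \frac{1}{- \frac{10306554}{26495}} = - \frac{26495}{10306554}$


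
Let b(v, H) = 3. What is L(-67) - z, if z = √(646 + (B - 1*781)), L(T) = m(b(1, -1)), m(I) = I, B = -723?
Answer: 3 - I*√858 ≈ 3.0 - 29.292*I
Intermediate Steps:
L(T) = 3
z = I*√858 (z = √(646 + (-723 - 1*781)) = √(646 + (-723 - 781)) = √(646 - 1504) = √(-858) = I*√858 ≈ 29.292*I)
L(-67) - z = 3 - I*√858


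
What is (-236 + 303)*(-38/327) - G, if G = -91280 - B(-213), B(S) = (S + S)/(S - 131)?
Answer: 5133584059/56244 ≈ 91274.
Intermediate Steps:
B(S) = 2*S/(-131 + S) (B(S) = (2*S)/(-131 + S) = 2*S/(-131 + S))
G = -15700373/172 (G = -91280 - 2*(-213)/(-131 - 213) = -91280 - 2*(-213)/(-344) = -91280 - 2*(-213)*(-1)/344 = -91280 - 1*213/172 = -91280 - 213/172 = -15700373/172 ≈ -91281.)
(-236 + 303)*(-38/327) - G = (-236 + 303)*(-38/327) - 1*(-15700373/172) = 67*(-38*1/327) + 15700373/172 = 67*(-38/327) + 15700373/172 = -2546/327 + 15700373/172 = 5133584059/56244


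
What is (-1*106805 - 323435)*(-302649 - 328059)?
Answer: 271355809920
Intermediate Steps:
(-1*106805 - 323435)*(-302649 - 328059) = (-106805 - 323435)*(-630708) = -430240*(-630708) = 271355809920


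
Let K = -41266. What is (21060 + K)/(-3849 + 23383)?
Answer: -10103/9767 ≈ -1.0344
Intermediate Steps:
(21060 + K)/(-3849 + 23383) = (21060 - 41266)/(-3849 + 23383) = -20206/19534 = -20206*1/19534 = -10103/9767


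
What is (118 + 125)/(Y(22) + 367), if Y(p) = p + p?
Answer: 81/137 ≈ 0.59124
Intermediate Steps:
Y(p) = 2*p
(118 + 125)/(Y(22) + 367) = (118 + 125)/(2*22 + 367) = 243/(44 + 367) = 243/411 = 243*(1/411) = 81/137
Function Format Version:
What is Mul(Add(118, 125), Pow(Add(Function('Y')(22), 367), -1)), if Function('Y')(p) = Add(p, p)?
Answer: Rational(81, 137) ≈ 0.59124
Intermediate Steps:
Function('Y')(p) = Mul(2, p)
Mul(Add(118, 125), Pow(Add(Function('Y')(22), 367), -1)) = Mul(Add(118, 125), Pow(Add(Mul(2, 22), 367), -1)) = Mul(243, Pow(Add(44, 367), -1)) = Mul(243, Pow(411, -1)) = Mul(243, Rational(1, 411)) = Rational(81, 137)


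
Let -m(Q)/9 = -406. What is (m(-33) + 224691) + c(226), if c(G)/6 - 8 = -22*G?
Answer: 198561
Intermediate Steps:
c(G) = 48 - 132*G (c(G) = 48 + 6*(-22*G) = 48 - 132*G)
m(Q) = 3654 (m(Q) = -9*(-406) = 3654)
(m(-33) + 224691) + c(226) = (3654 + 224691) + (48 - 132*226) = 228345 + (48 - 29832) = 228345 - 29784 = 198561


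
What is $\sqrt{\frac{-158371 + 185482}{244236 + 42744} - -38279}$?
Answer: $\frac{\sqrt{87571425102955}}{47830} \approx 195.65$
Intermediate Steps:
$\sqrt{\frac{-158371 + 185482}{244236 + 42744} - -38279} = \sqrt{\frac{27111}{286980} + 38279} = \sqrt{27111 \cdot \frac{1}{286980} + 38279} = \sqrt{\frac{9037}{95660} + 38279} = \sqrt{\frac{3661778177}{95660}} = \frac{\sqrt{87571425102955}}{47830}$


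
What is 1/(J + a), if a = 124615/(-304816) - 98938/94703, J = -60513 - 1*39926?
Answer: -4123855664/414201933222175 ≈ -9.9561e-6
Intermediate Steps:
J = -100439 (J = -60513 - 39926 = -100439)
a = -5994185679/4123855664 (a = 124615*(-1/304816) - 98938*1/94703 = -124615/304816 - 14134/13529 = -5994185679/4123855664 ≈ -1.4535)
1/(J + a) = 1/(-100439 - 5994185679/4123855664) = 1/(-414201933222175/4123855664) = -4123855664/414201933222175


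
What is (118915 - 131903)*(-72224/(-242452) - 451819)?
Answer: 355690497839108/60613 ≈ 5.8682e+9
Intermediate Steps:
(118915 - 131903)*(-72224/(-242452) - 451819) = -12988*(-72224*(-1/242452) - 451819) = -12988*(18056/60613 - 451819) = -12988*(-27386086991/60613) = 355690497839108/60613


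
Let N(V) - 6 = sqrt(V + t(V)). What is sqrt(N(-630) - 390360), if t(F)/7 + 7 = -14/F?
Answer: sqrt(-87829650 + 30*I*sqrt(38185))/15 ≈ 0.020851 + 624.78*I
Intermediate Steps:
t(F) = -49 - 98/F (t(F) = -49 + 7*(-14/F) = -49 - 98/F)
N(V) = 6 + sqrt(-49 + V - 98/V) (N(V) = 6 + sqrt(V + (-49 - 98/V)) = 6 + sqrt(-49 + V - 98/V))
sqrt(N(-630) - 390360) = sqrt((6 + sqrt(-49 - 630 - 98/(-630))) - 390360) = sqrt((6 + sqrt(-49 - 630 - 98*(-1/630))) - 390360) = sqrt((6 + sqrt(-49 - 630 + 7/45)) - 390360) = sqrt((6 + sqrt(-30548/45)) - 390360) = sqrt((6 + 2*I*sqrt(38185)/15) - 390360) = sqrt(-390354 + 2*I*sqrt(38185)/15)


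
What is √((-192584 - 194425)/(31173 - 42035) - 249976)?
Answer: I*√29488725715186/10862 ≈ 499.94*I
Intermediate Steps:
√((-192584 - 194425)/(31173 - 42035) - 249976) = √(-387009/(-10862) - 249976) = √(-387009*(-1/10862) - 249976) = √(387009/10862 - 249976) = √(-2714852303/10862) = I*√29488725715186/10862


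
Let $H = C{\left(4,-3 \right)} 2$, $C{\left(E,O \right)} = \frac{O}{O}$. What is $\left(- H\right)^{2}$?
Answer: $4$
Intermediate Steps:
$C{\left(E,O \right)} = 1$
$H = 2$ ($H = 1 \cdot 2 = 2$)
$\left(- H\right)^{2} = \left(\left(-1\right) 2\right)^{2} = \left(-2\right)^{2} = 4$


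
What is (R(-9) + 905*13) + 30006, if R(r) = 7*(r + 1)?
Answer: 41715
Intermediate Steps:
R(r) = 7 + 7*r (R(r) = 7*(1 + r) = 7 + 7*r)
(R(-9) + 905*13) + 30006 = ((7 + 7*(-9)) + 905*13) + 30006 = ((7 - 63) + 11765) + 30006 = (-56 + 11765) + 30006 = 11709 + 30006 = 41715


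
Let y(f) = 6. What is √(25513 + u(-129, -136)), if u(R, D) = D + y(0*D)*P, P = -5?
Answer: √25347 ≈ 159.21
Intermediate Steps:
u(R, D) = -30 + D (u(R, D) = D + 6*(-5) = D - 30 = -30 + D)
√(25513 + u(-129, -136)) = √(25513 + (-30 - 136)) = √(25513 - 166) = √25347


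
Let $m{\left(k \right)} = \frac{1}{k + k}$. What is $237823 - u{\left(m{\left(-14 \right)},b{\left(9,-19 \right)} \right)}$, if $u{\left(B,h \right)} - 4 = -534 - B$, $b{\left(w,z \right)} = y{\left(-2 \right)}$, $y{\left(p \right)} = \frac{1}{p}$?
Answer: $\frac{6673883}{28} \approx 2.3835 \cdot 10^{5}$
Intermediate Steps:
$b{\left(w,z \right)} = - \frac{1}{2}$ ($b{\left(w,z \right)} = \frac{1}{-2} = - \frac{1}{2}$)
$m{\left(k \right)} = \frac{1}{2 k}$
$u{\left(B,h \right)} = -530 - B$ ($u{\left(B,h \right)} = 4 - \left(534 + B\right) = -530 - B$)
$237823 - u{\left(m{\left(-14 \right)},b{\left(9,-19 \right)} \right)} = 237823 - \left(-530 - \frac{1}{2 \left(-14\right)}\right) = 237823 - \left(-530 - \frac{1}{2} \left(- \frac{1}{14}\right)\right) = 237823 - \left(-530 - - \frac{1}{28}\right) = 237823 - \left(-530 + \frac{1}{28}\right) = 237823 - - \frac{14839}{28} = 237823 + \frac{14839}{28} = \frac{6673883}{28}$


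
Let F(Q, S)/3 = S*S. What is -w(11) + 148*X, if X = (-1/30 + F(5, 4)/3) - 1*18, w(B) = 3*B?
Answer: -5009/15 ≈ -333.93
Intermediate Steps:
F(Q, S) = 3*S² (F(Q, S) = 3*(S*S) = 3*S²)
X = -61/30 (X = (-1/30 + (3*4²)/3) - 1*18 = (-1*1/30 + (3*16)*(⅓)) - 18 = (-1/30 + 48*(⅓)) - 18 = (-1/30 + 16) - 18 = 479/30 - 18 = -61/30 ≈ -2.0333)
-w(11) + 148*X = -3*11 + 148*(-61/30) = -1*33 - 4514/15 = -33 - 4514/15 = -5009/15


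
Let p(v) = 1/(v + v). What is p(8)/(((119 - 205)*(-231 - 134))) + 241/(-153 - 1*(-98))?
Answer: -24207957/5524640 ≈ -4.3818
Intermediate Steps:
p(v) = 1/(2*v)
p(8)/(((119 - 205)*(-231 - 134))) + 241/(-153 - 1*(-98)) = ((1/2)/8)/(((119 - 205)*(-231 - 134))) + 241/(-153 - 1*(-98)) = ((1/2)*(1/8))/((-86*(-365))) + 241/(-153 + 98) = (1/16)/31390 + 241/(-55) = (1/16)*(1/31390) + 241*(-1/55) = 1/502240 - 241/55 = -24207957/5524640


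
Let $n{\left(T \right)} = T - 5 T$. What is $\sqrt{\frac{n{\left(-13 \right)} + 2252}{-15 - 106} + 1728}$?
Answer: $\frac{24 \sqrt{359}}{11} \approx 41.34$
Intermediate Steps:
$n{\left(T \right)} = - 4 T$
$\sqrt{\frac{n{\left(-13 \right)} + 2252}{-15 - 106} + 1728} = \sqrt{\frac{\left(-4\right) \left(-13\right) + 2252}{-15 - 106} + 1728} = \sqrt{\frac{52 + 2252}{-121} + 1728} = \sqrt{2304 \left(- \frac{1}{121}\right) + 1728} = \sqrt{- \frac{2304}{121} + 1728} = \sqrt{\frac{206784}{121}} = \frac{24 \sqrt{359}}{11}$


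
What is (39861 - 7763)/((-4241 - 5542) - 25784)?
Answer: -32098/35567 ≈ -0.90247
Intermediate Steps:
(39861 - 7763)/((-4241 - 5542) - 25784) = 32098/(-9783 - 25784) = 32098/(-35567) = 32098*(-1/35567) = -32098/35567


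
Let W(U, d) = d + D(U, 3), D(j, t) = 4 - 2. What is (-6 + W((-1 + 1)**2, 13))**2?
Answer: 81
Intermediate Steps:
D(j, t) = 2
W(U, d) = 2 + d (W(U, d) = d + 2 = 2 + d)
(-6 + W((-1 + 1)**2, 13))**2 = (-6 + (2 + 13))**2 = (-6 + 15)**2 = 9**2 = 81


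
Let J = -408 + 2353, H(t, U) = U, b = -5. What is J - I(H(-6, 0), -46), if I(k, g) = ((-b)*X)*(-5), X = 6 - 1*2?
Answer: 2045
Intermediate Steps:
X = 4 (X = 6 - 2 = 4)
J = 1945
I(k, g) = -100 (I(k, g) = (-1*(-5)*4)*(-5) = (5*4)*(-5) = 20*(-5) = -100)
J - I(H(-6, 0), -46) = 1945 - 1*(-100) = 1945 + 100 = 2045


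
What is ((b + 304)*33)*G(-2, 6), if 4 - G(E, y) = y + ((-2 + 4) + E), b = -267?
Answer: -2442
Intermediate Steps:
G(E, y) = 2 - E - y (G(E, y) = 4 - (y + ((-2 + 4) + E)) = 4 - (y + (2 + E)) = 4 - (2 + E + y) = 4 + (-2 - E - y) = 2 - E - y)
((b + 304)*33)*G(-2, 6) = ((-267 + 304)*33)*(2 - 1*(-2) - 1*6) = (37*33)*(2 + 2 - 6) = 1221*(-2) = -2442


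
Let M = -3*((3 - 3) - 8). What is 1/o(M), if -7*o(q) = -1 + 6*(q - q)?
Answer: 7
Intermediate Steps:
M = 24 (M = -3*(0 - 8) = -3*(-8) = 24)
o(q) = 1/7 (o(q) = -(-1 + 6*(q - q))/7 = -(-1 + 6*0)/7 = -(-1 + 0)/7 = -1/7*(-1) = 1/7)
1/o(M) = 1/(1/7) = 7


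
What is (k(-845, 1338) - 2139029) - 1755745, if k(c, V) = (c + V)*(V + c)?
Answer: -3651725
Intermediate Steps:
k(c, V) = (V + c)² (k(c, V) = (V + c)*(V + c) = (V + c)²)
(k(-845, 1338) - 2139029) - 1755745 = ((1338 - 845)² - 2139029) - 1755745 = (493² - 2139029) - 1755745 = (243049 - 2139029) - 1755745 = -1895980 - 1755745 = -3651725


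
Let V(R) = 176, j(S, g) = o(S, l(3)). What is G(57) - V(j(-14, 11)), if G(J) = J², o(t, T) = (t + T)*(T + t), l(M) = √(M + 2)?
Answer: 3073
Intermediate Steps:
l(M) = √(2 + M)
o(t, T) = (T + t)² (o(t, T) = (T + t)*(T + t) = (T + t)²)
j(S, g) = (S + √5)² (j(S, g) = (√(2 + 3) + S)² = (√5 + S)² = (S + √5)²)
G(57) - V(j(-14, 11)) = 57² - 1*176 = 3249 - 176 = 3073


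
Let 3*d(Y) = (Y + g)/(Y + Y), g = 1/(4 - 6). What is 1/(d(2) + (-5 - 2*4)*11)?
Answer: -8/1143 ≈ -0.0069991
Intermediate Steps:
g = -1/2 (g = 1/(-2) = -1/2 ≈ -0.50000)
d(Y) = (-1/2 + Y)/(6*Y) (d(Y) = ((Y - 1/2)/(Y + Y))/3 = ((-1/2 + Y)/((2*Y)))/3 = ((-1/2 + Y)*(1/(2*Y)))/3 = ((-1/2 + Y)/(2*Y))/3 = (-1/2 + Y)/(6*Y))
1/(d(2) + (-5 - 2*4)*11) = 1/((1/12)*(-1 + 2*2)/2 + (-5 - 2*4)*11) = 1/((1/12)*(1/2)*(-1 + 4) + (-5 - 8)*11) = 1/((1/12)*(1/2)*3 - 13*11) = 1/(1/8 - 143) = 1/(-1143/8) = -8/1143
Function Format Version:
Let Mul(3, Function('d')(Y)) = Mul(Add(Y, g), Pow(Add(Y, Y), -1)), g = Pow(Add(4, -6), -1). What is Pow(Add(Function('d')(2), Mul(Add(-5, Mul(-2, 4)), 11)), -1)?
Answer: Rational(-8, 1143) ≈ -0.0069991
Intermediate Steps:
g = Rational(-1, 2) (g = Pow(-2, -1) = Rational(-1, 2) ≈ -0.50000)
Function('d')(Y) = Mul(Rational(1, 6), Pow(Y, -1), Add(Rational(-1, 2), Y)) (Function('d')(Y) = Mul(Rational(1, 3), Mul(Add(Y, Rational(-1, 2)), Pow(Add(Y, Y), -1))) = Mul(Rational(1, 3), Mul(Add(Rational(-1, 2), Y), Pow(Mul(2, Y), -1))) = Mul(Rational(1, 3), Mul(Add(Rational(-1, 2), Y), Mul(Rational(1, 2), Pow(Y, -1)))) = Mul(Rational(1, 3), Mul(Rational(1, 2), Pow(Y, -1), Add(Rational(-1, 2), Y))) = Mul(Rational(1, 6), Pow(Y, -1), Add(Rational(-1, 2), Y)))
Pow(Add(Function('d')(2), Mul(Add(-5, Mul(-2, 4)), 11)), -1) = Pow(Add(Mul(Rational(1, 12), Pow(2, -1), Add(-1, Mul(2, 2))), Mul(Add(-5, Mul(-2, 4)), 11)), -1) = Pow(Add(Mul(Rational(1, 12), Rational(1, 2), Add(-1, 4)), Mul(Add(-5, -8), 11)), -1) = Pow(Add(Mul(Rational(1, 12), Rational(1, 2), 3), Mul(-13, 11)), -1) = Pow(Add(Rational(1, 8), -143), -1) = Pow(Rational(-1143, 8), -1) = Rational(-8, 1143)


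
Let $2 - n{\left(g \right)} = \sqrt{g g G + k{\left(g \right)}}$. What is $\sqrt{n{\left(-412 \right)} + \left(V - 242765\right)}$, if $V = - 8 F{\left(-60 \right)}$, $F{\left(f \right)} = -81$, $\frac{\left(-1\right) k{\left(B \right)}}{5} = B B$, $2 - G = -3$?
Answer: $i \sqrt{242115} \approx 492.05 i$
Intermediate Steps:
$G = 5$ ($G = 2 - -3 = 2 + 3 = 5$)
$k{\left(B \right)} = - 5 B^{2}$ ($k{\left(B \right)} = - 5 B B = - 5 B^{2}$)
$V = 648$ ($V = \left(-8\right) \left(-81\right) = 648$)
$n{\left(g \right)} = 2$ ($n{\left(g \right)} = 2 - \sqrt{g g 5 - 5 g^{2}} = 2 - \sqrt{g^{2} \cdot 5 - 5 g^{2}} = 2 - \sqrt{5 g^{2} - 5 g^{2}} = 2 - \sqrt{0} = 2 - 0 = 2 + 0 = 2$)
$\sqrt{n{\left(-412 \right)} + \left(V - 242765\right)} = \sqrt{2 + \left(648 - 242765\right)} = \sqrt{2 - 242117} = \sqrt{-242115} = i \sqrt{242115}$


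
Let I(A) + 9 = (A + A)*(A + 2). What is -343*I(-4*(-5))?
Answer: -298753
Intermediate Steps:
I(A) = -9 + 2*A*(2 + A) (I(A) = -9 + (A + A)*(A + 2) = -9 + (2*A)*(2 + A) = -9 + 2*A*(2 + A))
-343*I(-4*(-5)) = -343*(-9 + 2*(-4*(-5))² + 4*(-4*(-5))) = -343*(-9 + 2*20² + 4*20) = -343*(-9 + 2*400 + 80) = -343*(-9 + 800 + 80) = -343*871 = -298753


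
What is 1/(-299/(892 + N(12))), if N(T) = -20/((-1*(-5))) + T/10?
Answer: -342/115 ≈ -2.9739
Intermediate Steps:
N(T) = -4 + T/10 (N(T) = -20/5 + T*(⅒) = -20*⅕ + T/10 = -4 + T/10)
1/(-299/(892 + N(12))) = 1/(-299/(892 + (-4 + (⅒)*12))) = 1/(-299/(892 + (-4 + 6/5))) = 1/(-299/(892 - 14/5)) = 1/(-299/(4446/5)) = 1/((5/4446)*(-299)) = 1/(-115/342) = -342/115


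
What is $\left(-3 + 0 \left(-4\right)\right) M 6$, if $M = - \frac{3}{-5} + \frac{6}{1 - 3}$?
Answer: $\frac{216}{5} \approx 43.2$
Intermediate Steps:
$M = - \frac{12}{5}$ ($M = \left(-3\right) \left(- \frac{1}{5}\right) + \frac{6}{1 - 3} = \frac{3}{5} + \frac{6}{-2} = \frac{3}{5} + 6 \left(- \frac{1}{2}\right) = \frac{3}{5} - 3 = - \frac{12}{5} \approx -2.4$)
$\left(-3 + 0 \left(-4\right)\right) M 6 = \left(-3 + 0 \left(-4\right)\right) \left(- \frac{12}{5}\right) 6 = \left(-3 + 0\right) \left(- \frac{12}{5}\right) 6 = \left(-3\right) \left(- \frac{12}{5}\right) 6 = \frac{36}{5} \cdot 6 = \frac{216}{5}$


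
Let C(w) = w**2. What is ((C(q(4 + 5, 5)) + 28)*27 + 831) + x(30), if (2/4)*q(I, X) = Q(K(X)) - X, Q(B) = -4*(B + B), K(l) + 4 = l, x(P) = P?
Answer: 19869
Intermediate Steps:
K(l) = -4 + l
Q(B) = -8*B
q(I, X) = 64 - 18*X (q(I, X) = 2*(-8*(-4 + X) - X) = 2*((32 - 8*X) - X) = 2*(32 - 9*X) = 64 - 18*X)
((C(q(4 + 5, 5)) + 28)*27 + 831) + x(30) = (((64 - 18*5)**2 + 28)*27 + 831) + 30 = (((64 - 90)**2 + 28)*27 + 831) + 30 = (((-26)**2 + 28)*27 + 831) + 30 = ((676 + 28)*27 + 831) + 30 = (704*27 + 831) + 30 = (19008 + 831) + 30 = 19839 + 30 = 19869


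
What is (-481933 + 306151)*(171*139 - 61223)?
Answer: 6583739028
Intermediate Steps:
(-481933 + 306151)*(171*139 - 61223) = -175782*(23769 - 61223) = -175782*(-37454) = 6583739028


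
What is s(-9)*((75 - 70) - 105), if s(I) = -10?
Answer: 1000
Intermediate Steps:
s(-9)*((75 - 70) - 105) = -10*((75 - 70) - 105) = -10*(5 - 105) = -10*(-100) = 1000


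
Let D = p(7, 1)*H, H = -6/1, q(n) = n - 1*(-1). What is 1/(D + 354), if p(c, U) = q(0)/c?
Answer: 7/2472 ≈ 0.0028317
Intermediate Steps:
q(n) = 1 + n (q(n) = n + 1 = 1 + n)
p(c, U) = 1/c (p(c, U) = (1 + 0)/c = 1/c)
H = -6 (H = -6*1 = -6)
D = -6/7 ≈ -0.85714
1/(D + 354) = 1/(-6/7 + 354) = 1/(2472/7) = 7/2472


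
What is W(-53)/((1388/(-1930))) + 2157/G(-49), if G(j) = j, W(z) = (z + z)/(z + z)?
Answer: -1544243/34006 ≈ -45.411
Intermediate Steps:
W(z) = 1 (W(z) = (2*z)/((2*z)) = (2*z)*(1/(2*z)) = 1)
W(-53)/((1388/(-1930))) + 2157/G(-49) = 1/(1388/(-1930)) + 2157/(-49) = 1/(1388*(-1/1930)) + 2157*(-1/49) = 1/(-694/965) - 2157/49 = 1*(-965/694) - 2157/49 = -965/694 - 2157/49 = -1544243/34006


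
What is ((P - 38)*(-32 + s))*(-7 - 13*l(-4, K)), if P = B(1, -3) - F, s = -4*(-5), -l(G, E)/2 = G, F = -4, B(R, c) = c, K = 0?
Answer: -49284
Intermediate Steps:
l(G, E) = -2*G
s = 20
P = 1 (P = -3 - 1*(-4) = -3 + 4 = 1)
((P - 38)*(-32 + s))*(-7 - 13*l(-4, K)) = ((1 - 38)*(-32 + 20))*(-7 - (-26)*(-4)) = (-37*(-12))*(-7 - 13*8) = 444*(-7 - 104) = 444*(-111) = -49284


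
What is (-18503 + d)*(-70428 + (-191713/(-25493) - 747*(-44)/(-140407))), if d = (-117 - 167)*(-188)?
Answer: -8794246834524479929/3579395651 ≈ -2.4569e+9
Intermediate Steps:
d = 53392 (d = -284*(-188) = 53392)
(-18503 + d)*(-70428 + (-191713/(-25493) - 747*(-44)/(-140407))) = (-18503 + 53392)*(-70428 + (-191713/(-25493) - 747*(-44)/(-140407))) = 34889*(-70428 + (-191713*(-1/25493) + 32868*(-1/140407))) = 34889*(-70428 + (191713/25493 - 32868/140407)) = 34889*(-70428 + 26079943267/3579395651) = 34889*(-252063596965361/3579395651) = -8794246834524479929/3579395651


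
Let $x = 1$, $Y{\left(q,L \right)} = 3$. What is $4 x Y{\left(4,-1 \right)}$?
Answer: $12$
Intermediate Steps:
$4 x Y{\left(4,-1 \right)} = 4 \cdot 1 \cdot 3 = 4 \cdot 3 = 12$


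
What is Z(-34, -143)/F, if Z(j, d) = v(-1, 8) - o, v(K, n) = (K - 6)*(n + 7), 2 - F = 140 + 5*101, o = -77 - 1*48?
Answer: -20/643 ≈ -0.031104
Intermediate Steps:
o = -125 (o = -77 - 48 = -125)
F = -643 (F = 2 - (140 + 5*101) = 2 - (140 + 505) = 2 - 1*645 = 2 - 645 = -643)
v(K, n) = (-6 + K)*(7 + n)
Z(j, d) = 20 (Z(j, d) = (-42 - 6*8 + 7*(-1) - 1*8) - 1*(-125) = (-42 - 48 - 7 - 8) + 125 = -105 + 125 = 20)
Z(-34, -143)/F = 20/(-643) = 20*(-1/643) = -20/643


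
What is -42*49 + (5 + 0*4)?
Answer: -2053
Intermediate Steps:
-42*49 + (5 + 0*4) = -2058 + (5 + 0) = -2058 + 5 = -2053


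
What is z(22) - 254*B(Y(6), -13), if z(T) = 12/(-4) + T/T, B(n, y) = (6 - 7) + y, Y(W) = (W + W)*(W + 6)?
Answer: 3554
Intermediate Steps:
Y(W) = 2*W*(6 + W) (Y(W) = (2*W)*(6 + W) = 2*W*(6 + W))
B(n, y) = -1 + y
z(T) = -2 (z(T) = 12*(-¼) + 1 = -3 + 1 = -2)
z(22) - 254*B(Y(6), -13) = -2 - 254*(-1 - 13) = -2 - 254*(-14) = -2 + 3556 = 3554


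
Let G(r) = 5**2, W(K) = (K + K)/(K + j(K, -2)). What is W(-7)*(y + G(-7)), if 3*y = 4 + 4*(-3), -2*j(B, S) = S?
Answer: 469/9 ≈ 52.111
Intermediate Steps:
j(B, S) = -S/2
W(K) = 2*K/(1 + K) (W(K) = (K + K)/(K - 1/2*(-2)) = (2*K)/(K + 1) = (2*K)/(1 + K) = 2*K/(1 + K))
G(r) = 25
y = -8/3 (y = (4 + 4*(-3))/3 = (4 - 12)/3 = (1/3)*(-8) = -8/3 ≈ -2.6667)
W(-7)*(y + G(-7)) = (2*(-7)/(1 - 7))*(-8/3 + 25) = (2*(-7)/(-6))*(67/3) = (2*(-7)*(-1/6))*(67/3) = (7/3)*(67/3) = 469/9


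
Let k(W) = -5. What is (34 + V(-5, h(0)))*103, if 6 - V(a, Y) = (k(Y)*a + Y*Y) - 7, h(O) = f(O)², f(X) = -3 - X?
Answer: -6077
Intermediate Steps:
h(O) = (-3 - O)²
V(a, Y) = 13 - Y² + 5*a (V(a, Y) = 6 - ((-5*a + Y*Y) - 7) = 6 - ((-5*a + Y²) - 7) = 6 - ((Y² - 5*a) - 7) = 6 - (-7 + Y² - 5*a) = 6 + (7 - Y² + 5*a) = 13 - Y² + 5*a)
(34 + V(-5, h(0)))*103 = (34 + (13 - ((3 + 0)²)² + 5*(-5)))*103 = (34 + (13 - (3²)² - 25))*103 = (34 + (13 - 1*9² - 25))*103 = (34 + (13 - 1*81 - 25))*103 = (34 + (13 - 81 - 25))*103 = (34 - 93)*103 = -59*103 = -6077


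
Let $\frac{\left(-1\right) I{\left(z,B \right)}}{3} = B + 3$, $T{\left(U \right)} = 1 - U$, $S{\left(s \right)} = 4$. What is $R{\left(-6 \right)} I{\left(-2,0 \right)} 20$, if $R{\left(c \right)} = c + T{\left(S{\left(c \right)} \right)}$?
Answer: $1620$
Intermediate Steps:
$I{\left(z,B \right)} = -9 - 3 B$ ($I{\left(z,B \right)} = - 3 \left(B + 3\right) = - 3 \left(3 + B\right) = -9 - 3 B$)
$R{\left(c \right)} = -3 + c$ ($R{\left(c \right)} = c + \left(1 - 4\right) = c - 3 = -3 + c$)
$R{\left(-6 \right)} I{\left(-2,0 \right)} 20 = \left(-3 - 6\right) \left(-9 - 0\right) 20 = - 9 \left(-9 + 0\right) 20 = \left(-9\right) \left(-9\right) 20 = 81 \cdot 20 = 1620$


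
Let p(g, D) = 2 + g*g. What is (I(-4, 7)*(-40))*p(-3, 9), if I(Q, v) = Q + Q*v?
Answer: 14080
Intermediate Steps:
p(g, D) = 2 + g²
(I(-4, 7)*(-40))*p(-3, 9) = (-4*(1 + 7)*(-40))*(2 + (-3)²) = (-4*8*(-40))*(2 + 9) = -32*(-40)*11 = 1280*11 = 14080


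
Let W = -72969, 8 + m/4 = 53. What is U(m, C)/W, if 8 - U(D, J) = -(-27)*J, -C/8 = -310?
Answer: 66952/72969 ≈ 0.91754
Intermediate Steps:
m = 180 (m = -32 + 4*53 = -32 + 212 = 180)
C = 2480 (C = -8*(-310) = 2480)
U(D, J) = 8 - 27*J (U(D, J) = 8 - (-27)*(-J) = 8 - 27*J)
U(m, C)/W = (8 - 27*2480)/(-72969) = (8 - 66960)*(-1/72969) = -66952*(-1/72969) = 66952/72969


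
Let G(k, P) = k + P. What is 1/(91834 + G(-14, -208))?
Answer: 1/91612 ≈ 1.0916e-5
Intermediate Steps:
G(k, P) = P + k
1/(91834 + G(-14, -208)) = 1/(91834 + (-208 - 14)) = 1/(91834 - 222) = 1/91612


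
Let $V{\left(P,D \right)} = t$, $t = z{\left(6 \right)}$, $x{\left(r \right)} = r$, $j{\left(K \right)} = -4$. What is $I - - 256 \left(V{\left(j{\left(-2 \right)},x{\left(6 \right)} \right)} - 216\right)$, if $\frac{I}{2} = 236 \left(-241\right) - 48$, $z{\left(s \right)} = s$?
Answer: $-167608$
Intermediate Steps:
$t = 6$
$V{\left(P,D \right)} = 6$
$I = -113848$ ($I = 2 \left(236 \left(-241\right) - 48\right) = 2 \left(-56876 - 48\right) = 2 \left(-56924\right) = -113848$)
$I - - 256 \left(V{\left(j{\left(-2 \right)},x{\left(6 \right)} \right)} - 216\right) = -113848 - - 256 \left(6 - 216\right) = -113848 - \left(-256\right) \left(-210\right) = -113848 - 53760 = -167608$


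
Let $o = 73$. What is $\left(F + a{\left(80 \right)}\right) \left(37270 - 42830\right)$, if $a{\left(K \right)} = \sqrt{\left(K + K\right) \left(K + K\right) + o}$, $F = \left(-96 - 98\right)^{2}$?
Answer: $-209256160 - 5560 \sqrt{25673} \approx -2.1015 \cdot 10^{8}$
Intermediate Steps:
$F = 37636$ ($F = \left(-194\right)^{2} = 37636$)
$a{\left(K \right)} = \sqrt{73 + 4 K^{2}}$ ($a{\left(K \right)} = \sqrt{\left(K + K\right) \left(K + K\right) + 73} = \sqrt{2 K 2 K + 73} = \sqrt{4 K^{2} + 73} = \sqrt{73 + 4 K^{2}}$)
$\left(F + a{\left(80 \right)}\right) \left(37270 - 42830\right) = \left(37636 + \sqrt{73 + 4 \cdot 80^{2}}\right) \left(37270 - 42830\right) = \left(37636 + \sqrt{73 + 4 \cdot 6400}\right) \left(-5560\right) = \left(37636 + \sqrt{73 + 25600}\right) \left(-5560\right) = \left(37636 + \sqrt{25673}\right) \left(-5560\right) = -209256160 - 5560 \sqrt{25673}$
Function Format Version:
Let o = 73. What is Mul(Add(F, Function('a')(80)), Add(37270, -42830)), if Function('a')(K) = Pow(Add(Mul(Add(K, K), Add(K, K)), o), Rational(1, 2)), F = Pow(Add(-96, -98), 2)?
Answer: Add(-209256160, Mul(-5560, Pow(25673, Rational(1, 2)))) ≈ -2.1015e+8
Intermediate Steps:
F = 37636 (F = Pow(-194, 2) = 37636)
Function('a')(K) = Pow(Add(73, Mul(4, Pow(K, 2))), Rational(1, 2)) (Function('a')(K) = Pow(Add(Mul(Add(K, K), Add(K, K)), 73), Rational(1, 2)) = Pow(Add(Mul(Mul(2, K), Mul(2, K)), 73), Rational(1, 2)) = Pow(Add(Mul(4, Pow(K, 2)), 73), Rational(1, 2)) = Pow(Add(73, Mul(4, Pow(K, 2))), Rational(1, 2)))
Mul(Add(F, Function('a')(80)), Add(37270, -42830)) = Mul(Add(37636, Pow(Add(73, Mul(4, Pow(80, 2))), Rational(1, 2))), Add(37270, -42830)) = Mul(Add(37636, Pow(Add(73, Mul(4, 6400)), Rational(1, 2))), -5560) = Mul(Add(37636, Pow(Add(73, 25600), Rational(1, 2))), -5560) = Mul(Add(37636, Pow(25673, Rational(1, 2))), -5560) = Add(-209256160, Mul(-5560, Pow(25673, Rational(1, 2))))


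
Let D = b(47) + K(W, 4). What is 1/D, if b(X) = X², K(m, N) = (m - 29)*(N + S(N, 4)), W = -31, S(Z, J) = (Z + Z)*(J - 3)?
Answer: 1/1489 ≈ 0.00067159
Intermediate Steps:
S(Z, J) = 2*Z*(-3 + J) (S(Z, J) = (2*Z)*(-3 + J) = 2*Z*(-3 + J))
K(m, N) = 3*N*(-29 + m) (K(m, N) = (m - 29)*(N + 2*N*(-3 + 4)) = (-29 + m)*(N + 2*N*1) = (-29 + m)*(N + 2*N) = (-29 + m)*(3*N) = 3*N*(-29 + m))
D = 1489 (D = 47² + 3*4*(-29 - 31) = 2209 + 3*4*(-60) = 2209 - 720 = 1489)
1/D = 1/1489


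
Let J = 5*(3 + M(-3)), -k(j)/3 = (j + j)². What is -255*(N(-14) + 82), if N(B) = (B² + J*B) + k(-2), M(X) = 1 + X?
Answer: -40800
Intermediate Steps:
k(j) = -12*j² (k(j) = -3*(j + j)² = -3*4*j² = -12*j²)
J = 5 (J = 5*(3 + (1 - 3)) = 5*(3 - 2) = 5*1 = 5)
N(B) = -48 + B² + 5*B (N(B) = (B² + 5*B) - 12*(-2)² = (B² + 5*B) - 12*4 = (B² + 5*B) - 48 = -48 + B² + 5*B)
-255*(N(-14) + 82) = -255*((-48 + (-14)² + 5*(-14)) + 82) = -255*((-48 + 196 - 70) + 82) = -255*(78 + 82) = -255*160 = -40800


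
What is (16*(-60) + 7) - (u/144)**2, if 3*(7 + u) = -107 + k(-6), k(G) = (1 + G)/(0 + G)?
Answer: -6403278361/6718464 ≈ -953.09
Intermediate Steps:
k(G) = (1 + G)/G
u = -763/18 (u = -7 + (-107 + (1 - 6)/(-6))/3 = -7 + (-107 - 1/6*(-5))/3 = -7 + (-107 + 5/6)/3 = -7 + (1/3)*(-637/6) = -7 - 637/18 = -763/18 ≈ -42.389)
(16*(-60) + 7) - (u/144)**2 = (16*(-60) + 7) - (-763/18/144)**2 = (-960 + 7) - (-763/18*1/144)**2 = -953 - (-763/2592)**2 = -953 - 1*582169/6718464 = -953 - 582169/6718464 = -6403278361/6718464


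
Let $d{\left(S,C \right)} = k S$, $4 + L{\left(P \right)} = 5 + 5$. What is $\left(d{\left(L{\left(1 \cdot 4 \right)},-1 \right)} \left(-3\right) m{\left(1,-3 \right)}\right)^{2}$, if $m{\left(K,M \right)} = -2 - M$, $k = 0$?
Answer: $0$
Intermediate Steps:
$L{\left(P \right)} = 6$ ($L{\left(P \right)} = -4 + \left(5 + 5\right) = -4 + 10 = 6$)
$d{\left(S,C \right)} = 0$ ($d{\left(S,C \right)} = 0 S = 0$)
$\left(d{\left(L{\left(1 \cdot 4 \right)},-1 \right)} \left(-3\right) m{\left(1,-3 \right)}\right)^{2} = \left(0 \left(-3\right) \left(-2 - -3\right)\right)^{2} = \left(0 \left(-2 + 3\right)\right)^{2} = \left(0 \cdot 1\right)^{2} = 0^{2} = 0$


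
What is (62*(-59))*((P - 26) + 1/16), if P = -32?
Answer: 1695483/8 ≈ 2.1194e+5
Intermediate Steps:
(62*(-59))*((P - 26) + 1/16) = (62*(-59))*((-32 - 26) + 1/16) = -3658*(-58 + 1/16) = -3658*(-927/16) = 1695483/8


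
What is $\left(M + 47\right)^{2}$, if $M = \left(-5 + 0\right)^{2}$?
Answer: $5184$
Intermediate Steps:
$M = 25$ ($M = \left(-5\right)^{2} = 25$)
$\left(M + 47\right)^{2} = \left(25 + 47\right)^{2} = 72^{2} = 5184$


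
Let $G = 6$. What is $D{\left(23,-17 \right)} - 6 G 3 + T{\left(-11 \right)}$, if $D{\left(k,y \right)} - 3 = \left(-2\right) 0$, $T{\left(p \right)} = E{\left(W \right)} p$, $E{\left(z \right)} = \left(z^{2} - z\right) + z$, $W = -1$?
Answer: $-335$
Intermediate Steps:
$E{\left(z \right)} = z^{2}$
$T{\left(p \right)} = p$ ($T{\left(p \right)} = \left(-1\right)^{2} p = 1 p = p$)
$D{\left(k,y \right)} = 3$ ($D{\left(k,y \right)} = 3 - 0 = 3 + 0 = 3$)
$D{\left(23,-17 \right)} - 6 G 3 + T{\left(-11 \right)} = 3 \left(-6\right) 6 \cdot 3 - 11 = 3 \left(\left(-36\right) 3\right) - 11 = 3 \left(-108\right) - 11 = -324 - 11 = -335$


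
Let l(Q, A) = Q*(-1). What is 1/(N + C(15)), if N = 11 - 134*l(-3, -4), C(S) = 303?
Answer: -1/88 ≈ -0.011364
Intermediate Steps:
l(Q, A) = -Q
N = -391 (N = 11 - (-134)*(-3) = 11 - 134*3 = 11 - 402 = -391)
1/(N + C(15)) = 1/(-391 + 303) = 1/(-88) = -1/88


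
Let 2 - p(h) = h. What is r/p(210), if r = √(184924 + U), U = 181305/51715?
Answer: -√19783109811199/2151344 ≈ -2.0675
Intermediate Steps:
U = 36261/10343 (U = 181305*(1/51715) = 36261/10343 ≈ 3.5058)
p(h) = 2 - h
r = √19783109811199/10343 (r = √(184924 + 36261/10343) = √(1912705193/10343) = √19783109811199/10343 ≈ 430.03)
r/p(210) = (√19783109811199/10343)/(2 - 1*210) = (√19783109811199/10343)/(2 - 210) = (√19783109811199/10343)/(-208) = (√19783109811199/10343)*(-1/208) = -√19783109811199/2151344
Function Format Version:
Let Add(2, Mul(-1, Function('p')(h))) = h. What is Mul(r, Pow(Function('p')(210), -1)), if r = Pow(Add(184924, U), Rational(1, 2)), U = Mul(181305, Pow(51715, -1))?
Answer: Mul(Rational(-1, 2151344), Pow(19783109811199, Rational(1, 2))) ≈ -2.0675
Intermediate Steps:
U = Rational(36261, 10343) (U = Mul(181305, Rational(1, 51715)) = Rational(36261, 10343) ≈ 3.5058)
Function('p')(h) = Add(2, Mul(-1, h))
r = Mul(Rational(1, 10343), Pow(19783109811199, Rational(1, 2))) (r = Pow(Add(184924, Rational(36261, 10343)), Rational(1, 2)) = Pow(Rational(1912705193, 10343), Rational(1, 2)) = Mul(Rational(1, 10343), Pow(19783109811199, Rational(1, 2))) ≈ 430.03)
Mul(r, Pow(Function('p')(210), -1)) = Mul(Mul(Rational(1, 10343), Pow(19783109811199, Rational(1, 2))), Pow(Add(2, Mul(-1, 210)), -1)) = Mul(Mul(Rational(1, 10343), Pow(19783109811199, Rational(1, 2))), Pow(Add(2, -210), -1)) = Mul(Mul(Rational(1, 10343), Pow(19783109811199, Rational(1, 2))), Pow(-208, -1)) = Mul(Mul(Rational(1, 10343), Pow(19783109811199, Rational(1, 2))), Rational(-1, 208)) = Mul(Rational(-1, 2151344), Pow(19783109811199, Rational(1, 2)))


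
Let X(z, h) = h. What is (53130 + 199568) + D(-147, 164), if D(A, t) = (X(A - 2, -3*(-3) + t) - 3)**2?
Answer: 281598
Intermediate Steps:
D(A, t) = (6 + t)**2 (D(A, t) = ((-3*(-3) + t) - 3)**2 = ((9 + t) - 3)**2 = (6 + t)**2)
(53130 + 199568) + D(-147, 164) = (53130 + 199568) + (6 + 164)**2 = 252698 + 170**2 = 252698 + 28900 = 281598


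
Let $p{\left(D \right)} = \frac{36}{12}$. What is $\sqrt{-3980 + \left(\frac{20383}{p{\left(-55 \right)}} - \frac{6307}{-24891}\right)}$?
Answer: $\frac{\sqrt{193756737922}}{8297} \approx 53.053$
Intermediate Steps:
$p{\left(D \right)} = 3$ ($p{\left(D \right)} = 36 \cdot \frac{1}{12} = 3$)
$\sqrt{-3980 + \left(\frac{20383}{p{\left(-55 \right)}} - \frac{6307}{-24891}\right)} = \sqrt{-3980 + \left(\frac{20383}{3} - \frac{6307}{-24891}\right)} = \sqrt{-3980 + \left(20383 \cdot \frac{1}{3} - - \frac{6307}{24891}\right)} = \sqrt{-3980 + \left(\frac{20383}{3} + \frac{6307}{24891}\right)} = \sqrt{-3980 + \frac{56374686}{8297}} = \sqrt{\frac{23352626}{8297}} = \frac{\sqrt{193756737922}}{8297}$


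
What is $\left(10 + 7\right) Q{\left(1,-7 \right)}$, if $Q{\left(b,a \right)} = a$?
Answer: $-119$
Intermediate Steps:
$\left(10 + 7\right) Q{\left(1,-7 \right)} = \left(10 + 7\right) \left(-7\right) = 17 \left(-7\right) = -119$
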